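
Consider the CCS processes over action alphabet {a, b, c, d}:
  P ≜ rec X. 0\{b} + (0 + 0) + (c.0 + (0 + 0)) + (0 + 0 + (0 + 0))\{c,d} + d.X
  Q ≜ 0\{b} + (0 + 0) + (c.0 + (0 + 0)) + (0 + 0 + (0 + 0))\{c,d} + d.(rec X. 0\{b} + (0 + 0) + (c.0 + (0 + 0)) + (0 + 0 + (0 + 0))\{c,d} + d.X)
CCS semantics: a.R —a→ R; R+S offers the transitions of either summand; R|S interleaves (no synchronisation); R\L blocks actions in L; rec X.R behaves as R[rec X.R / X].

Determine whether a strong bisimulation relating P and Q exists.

LTS(P): 2 reachable states
  u0 = rec X. 0\{b} + (0 + 0) + (c.0 + (0 + 0)) + (0 + 0 + (0 + 0))\{c,d} + d.X ⊢ -c-> u1, -d-> u0
  u1 = 0 ⊢ ·
LTS(Q): 3 reachable states
  v0 = 0\{b} + (0 + 0) + (c.0 + (0 + 0)) + (0 + 0 + (0 + 0))\{c,d} + d.(rec X. 0\{b} + (0 + 0) + (c.0 + (0 + 0)) + (0 + 0 + (0 + 0))\{c,d} + d.X) ⊢ -c-> v1, -d-> v2
  v1 = 0 ⊢ ·
  v2 = rec X. 0\{b} + (0 + 0) + (c.0 + (0 + 0)) + (0 + 0 + (0 + 0))\{c,d} + d.X ⊢ -c-> v1, -d-> v2
Bisimilarity quotient blocks:
  B0 = {u0, v0, v2}
  B1 = {u1, v1}
u0 ∈ B0, v0 ∈ B0 → same block

bisimilar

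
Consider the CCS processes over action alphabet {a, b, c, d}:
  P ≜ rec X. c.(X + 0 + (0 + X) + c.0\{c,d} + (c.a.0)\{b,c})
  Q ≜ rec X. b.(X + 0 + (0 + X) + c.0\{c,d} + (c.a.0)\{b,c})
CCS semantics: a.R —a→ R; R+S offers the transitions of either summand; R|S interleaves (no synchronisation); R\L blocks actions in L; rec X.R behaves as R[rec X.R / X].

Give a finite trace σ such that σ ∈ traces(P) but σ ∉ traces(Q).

c

P's transition system — 3 states:
  p0 = rec X. c.(X + 0 + (0 + X) + c.0\{c,d} + (c.a.0)\{b,c}) → ··c··> p1
  p1 = (rec X. c.(X + 0 + (0 + X) + c.0\{c,d} + (c.a.0)\{b,c})) + 0 + (0 + (rec X. c.(X + 0 + (0 + X) + c.0\{c,d} + (c.a.0)\{b,c}))) + c.0\{c,d} + (c.a.0)\{b,c} → ··c··> p1, ··c··> p2
  p2 = 0\{c,d} → ·
Q's transition system — 3 states:
  q0 = rec X. b.(X + 0 + (0 + X) + c.0\{c,d} + (c.a.0)\{b,c}) → ··b··> q1
  q1 = (rec X. b.(X + 0 + (0 + X) + c.0\{c,d} + (c.a.0)\{b,c})) + 0 + (0 + (rec X. b.(X + 0 + (0 + X) + c.0\{c,d} + (c.a.0)\{b,c}))) + c.0\{c,d} + (c.a.0)\{b,c} → ··b··> q1, ··c··> q2
  q2 = 0\{c,d} → ·
Executing c from P (initial set {p0}):
  after c @ step 1: {p1}
  P completes σ.
Executing c from Q (initial set {q0}):
  after c @ step 1: no successor for Q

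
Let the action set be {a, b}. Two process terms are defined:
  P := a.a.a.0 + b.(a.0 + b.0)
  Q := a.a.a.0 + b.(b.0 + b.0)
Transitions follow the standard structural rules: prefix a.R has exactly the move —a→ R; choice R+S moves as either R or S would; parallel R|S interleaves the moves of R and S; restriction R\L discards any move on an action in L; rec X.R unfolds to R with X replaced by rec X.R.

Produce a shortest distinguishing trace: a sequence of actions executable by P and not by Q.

ba

LTS(P): 5 reachable states
  u0 = a.a.a.0 + b.(a.0 + b.0) :: --a--▸ u1, --b--▸ u2
  u1 = a.a.0 :: --a--▸ u3
  u2 = a.0 + b.0 :: --a--▸ u4, --b--▸ u4
  u3 = a.0 :: --a--▸ u4
  u4 = 0 :: ·
LTS(Q): 5 reachable states
  v0 = a.a.a.0 + b.(b.0 + b.0) :: --a--▸ v1, --b--▸ v2
  v1 = a.a.0 :: --a--▸ v3
  v2 = b.0 + b.0 :: --b--▸ v4
  v3 = a.0 :: --a--▸ v4
  v4 = 0 :: ·
Run σ = ⟨ba⟩ on P: start {u0}
  after b @ step 1: {u2}
  after a @ step 2: {u4}
  P completes σ.
Run σ = ⟨ba⟩ on Q: start {v0}
  after b @ step 1: {v2}
  after a @ step 2: ∅ (Q stuck)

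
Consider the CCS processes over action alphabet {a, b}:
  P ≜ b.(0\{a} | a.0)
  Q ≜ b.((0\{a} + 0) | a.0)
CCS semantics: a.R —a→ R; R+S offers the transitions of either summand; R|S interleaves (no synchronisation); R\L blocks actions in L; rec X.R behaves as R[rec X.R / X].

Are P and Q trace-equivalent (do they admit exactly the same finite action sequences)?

YES

Reachable graph of P (3 states):
  p0 = b.(0\{a} | a.0) → —b→ p1
  p1 = 0\{a} | a.0 → —a→ p2
  p2 = 0\{a} | 0 → stopped
Reachable graph of Q (3 states):
  q0 = b.((0\{a} + 0) | a.0) → —b→ q1
  q1 = (0\{a} + 0) | a.0 → —a→ q2
  q2 = (0\{a} + 0) | 0 → stopped
Coarsest stable partition (strong bisimilarity classes):
  B0 = {p0, q0}
  B1 = {p1, q1}
  B2 = {p2, q2}
p0 ∈ B0, q0 ∈ B0 → same block
Bisimilar ⇒ trace-equivalent.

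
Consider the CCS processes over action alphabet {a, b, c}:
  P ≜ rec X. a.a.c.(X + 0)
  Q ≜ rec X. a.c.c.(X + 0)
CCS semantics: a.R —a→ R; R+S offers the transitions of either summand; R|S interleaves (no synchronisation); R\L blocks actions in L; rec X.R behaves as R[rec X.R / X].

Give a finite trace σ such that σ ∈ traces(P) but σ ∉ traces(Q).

aa

P's transition system — 4 states:
  m0 = rec X. a.a.c.(X + 0) has moves ··a··> m1
  m1 = a.c.((rec X. a.a.c.(X + 0)) + 0) has moves ··a··> m2
  m2 = c.((rec X. a.a.c.(X + 0)) + 0) has moves ··c··> m3
  m3 = (rec X. a.a.c.(X + 0)) + 0 has moves ··a··> m1
Q's transition system — 4 states:
  n0 = rec X. a.c.c.(X + 0) has moves ··a··> n1
  n1 = c.c.((rec X. a.c.c.(X + 0)) + 0) has moves ··c··> n2
  n2 = c.((rec X. a.c.c.(X + 0)) + 0) has moves ··c··> n3
  n3 = (rec X. a.c.c.(X + 0)) + 0 has moves ··a··> n1
Trace ⟨aa⟩ through P, begin at {m0}:
  step 1 (a): {m1}
  step 2 (a): {m2}
  — P admits the full trace.
Trace ⟨aa⟩ through Q, begin at {n0}:
  step 1 (a): {n1}
  step 2 (a): ∅  — Q cannot continue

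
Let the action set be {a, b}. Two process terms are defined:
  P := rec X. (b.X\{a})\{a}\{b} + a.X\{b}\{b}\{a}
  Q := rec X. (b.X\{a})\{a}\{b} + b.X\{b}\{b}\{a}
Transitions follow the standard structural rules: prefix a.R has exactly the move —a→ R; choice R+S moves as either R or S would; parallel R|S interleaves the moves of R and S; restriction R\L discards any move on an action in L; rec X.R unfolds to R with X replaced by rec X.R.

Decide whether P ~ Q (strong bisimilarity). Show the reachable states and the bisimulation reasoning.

NO

LTS(P): 2 reachable states
  m0 = rec X. (b.X\{a})\{a}\{b} + a.X\{b}\{b}\{a} ⊢ =a=> m1
  m1 = (rec X. (b.X\{a})\{a}\{b} + a.X\{b}\{b}\{a})\{b}\{b}\{a} ⊢ (no moves)
LTS(Q): 2 reachable states
  n0 = rec X. (b.X\{a})\{a}\{b} + b.X\{b}\{b}\{a} ⊢ =b=> n1
  n1 = (rec X. (b.X\{a})\{a}\{b} + b.X\{b}\{b}\{a})\{b}\{b}\{a} ⊢ (no moves)
Coarsest stable partition (strong bisimilarity classes):
  B0 = {m0}
  B1 = {m1, n1}
  B2 = {n0}
m0 ∈ B0, n0 ∈ B2 → different blocks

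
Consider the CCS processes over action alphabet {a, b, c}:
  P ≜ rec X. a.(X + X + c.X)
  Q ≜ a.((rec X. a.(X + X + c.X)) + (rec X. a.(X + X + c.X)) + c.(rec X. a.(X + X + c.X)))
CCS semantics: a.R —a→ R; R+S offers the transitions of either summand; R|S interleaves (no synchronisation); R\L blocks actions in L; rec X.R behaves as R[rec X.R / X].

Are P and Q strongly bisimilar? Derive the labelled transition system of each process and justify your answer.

P's transition system — 2 states:
  s0 = rec X. a.(X + X + c.X) :: ··a··> s1
  s1 = (rec X. a.(X + X + c.X)) + (rec X. a.(X + X + c.X)) + c.(rec X. a.(X + X + c.X)) :: ··a··> s1, ··c··> s0
Q's transition system — 3 states:
  t0 = a.((rec X. a.(X + X + c.X)) + (rec X. a.(X + X + c.X)) + c.(rec X. a.(X + X + c.X))) :: ··a··> t1
  t1 = (rec X. a.(X + X + c.X)) + (rec X. a.(X + X + c.X)) + c.(rec X. a.(X + X + c.X)) :: ··a··> t1, ··c··> t2
  t2 = rec X. a.(X + X + c.X) :: ··a··> t1
Coarsest stable partition (strong bisimilarity classes):
  B0 = {s0, t0, t2}
  B1 = {s1, t1}
s0 ∈ B0, t0 ∈ B0 → same block

YES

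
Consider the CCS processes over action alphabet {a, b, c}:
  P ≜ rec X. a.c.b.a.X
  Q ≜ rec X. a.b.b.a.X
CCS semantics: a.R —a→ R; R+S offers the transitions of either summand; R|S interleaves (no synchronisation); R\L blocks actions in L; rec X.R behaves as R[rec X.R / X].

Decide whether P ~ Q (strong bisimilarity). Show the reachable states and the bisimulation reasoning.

LTS(P): 4 reachable states
  u0 = rec X. a.c.b.a.X → --a--▸ u1
  u1 = c.b.a.(rec X. a.c.b.a.X) → --c--▸ u2
  u2 = b.a.(rec X. a.c.b.a.X) → --b--▸ u3
  u3 = a.(rec X. a.c.b.a.X) → --a--▸ u0
LTS(Q): 4 reachable states
  v0 = rec X. a.b.b.a.X → --a--▸ v1
  v1 = b.b.a.(rec X. a.b.b.a.X) → --b--▸ v2
  v2 = b.a.(rec X. a.b.b.a.X) → --b--▸ v3
  v3 = a.(rec X. a.b.b.a.X) → --a--▸ v0
Partition-refinement fixed point:
  B0 = {u0}
  B1 = {u1}
  B2 = {u2}
  B3 = {u3}
  B4 = {v0}
  B5 = {v1}
  B6 = {v2}
  B7 = {v3}
u0 ∈ B0, v0 ∈ B4 → different blocks

NO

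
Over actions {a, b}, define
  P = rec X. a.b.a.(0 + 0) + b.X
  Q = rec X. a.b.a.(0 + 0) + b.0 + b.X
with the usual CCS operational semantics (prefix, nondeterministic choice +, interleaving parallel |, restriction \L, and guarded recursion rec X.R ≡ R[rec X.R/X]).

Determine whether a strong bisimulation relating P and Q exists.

P ≁ Q

Reachable graph of P (4 states):
  s0 = rec X. a.b.a.(0 + 0) + b.X → =a=> s1, =b=> s0
  s1 = b.a.(0 + 0) → =b=> s2
  s2 = a.(0 + 0) → =a=> s3
  s3 = 0 + 0 → deadlocked
Reachable graph of Q (5 states):
  t0 = rec X. a.b.a.(0 + 0) + b.0 + b.X → =a=> t1, =b=> t0, =b=> t2
  t1 = b.a.(0 + 0) → =b=> t3
  t2 = 0 → deadlocked
  t3 = a.(0 + 0) → =a=> t4
  t4 = 0 + 0 → deadlocked
Bisimilarity quotient blocks:
  B0 = {s0}
  B1 = {s1, t1}
  B2 = {s2, t3}
  B3 = {s3, t2, t4}
  B4 = {t0}
s0 ∈ B0, t0 ∈ B4 → different blocks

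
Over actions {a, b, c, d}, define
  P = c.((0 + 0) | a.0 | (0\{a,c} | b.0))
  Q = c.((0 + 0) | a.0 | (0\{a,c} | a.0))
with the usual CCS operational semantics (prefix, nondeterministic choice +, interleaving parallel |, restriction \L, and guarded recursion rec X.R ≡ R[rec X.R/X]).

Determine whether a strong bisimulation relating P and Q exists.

not bisimilar

LTS(P): 5 reachable states
  u0 = c.((0 + 0) | a.0 | (0\{a,c} | b.0)) :: ··c··> u1
  u1 = (0 + 0) | a.0 | (0\{a,c} | b.0) :: ··a··> u2, ··b··> u3
  u2 = (0 + 0) | 0 | (0\{a,c} | b.0) :: ··b··> u4
  u3 = (0 + 0) | a.0 | (0\{a,c} | 0) :: ··a··> u4
  u4 = (0 + 0) | 0 | (0\{a,c} | 0) :: ·
LTS(Q): 5 reachable states
  v0 = c.((0 + 0) | a.0 | (0\{a,c} | a.0)) :: ··c··> v1
  v1 = (0 + 0) | a.0 | (0\{a,c} | a.0) :: ··a··> v2, ··a··> v3
  v2 = (0 + 0) | 0 | (0\{a,c} | a.0) :: ··a··> v4
  v3 = (0 + 0) | a.0 | (0\{a,c} | 0) :: ··a··> v4
  v4 = (0 + 0) | 0 | (0\{a,c} | 0) :: ·
Coarsest stable partition (strong bisimilarity classes):
  B0 = {u0}
  B1 = {u1}
  B2 = {u2}
  B3 = {u4, v4}
  B4 = {u3, v2, v3}
  B5 = {v0}
  B6 = {v1}
u0 ∈ B0, v0 ∈ B5 → different blocks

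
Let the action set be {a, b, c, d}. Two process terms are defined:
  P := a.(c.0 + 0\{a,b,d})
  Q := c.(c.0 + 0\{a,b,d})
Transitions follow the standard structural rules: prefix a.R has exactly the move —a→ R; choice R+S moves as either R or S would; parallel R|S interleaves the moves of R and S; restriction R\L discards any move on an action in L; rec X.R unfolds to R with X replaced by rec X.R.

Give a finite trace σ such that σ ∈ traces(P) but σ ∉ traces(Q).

a

LTS(P): 3 reachable states
  u0 = a.(c.0 + 0\{a,b,d}) ⊢ ··a··> u1
  u1 = c.0 + 0\{a,b,d} ⊢ ··c··> u2
  u2 = 0 ⊢ ∅
LTS(Q): 3 reachable states
  v0 = c.(c.0 + 0\{a,b,d}) ⊢ ··c··> v1
  v1 = c.0 + 0\{a,b,d} ⊢ ··c··> v2
  v2 = 0 ⊢ ∅
Trace ⟨a⟩ through P, begin at {u0}:
  [1] a ⇒ {u1}
  P completes σ.
Trace ⟨a⟩ through Q, begin at {v0}:
  [1] a ⇒ ∅ (Q stuck)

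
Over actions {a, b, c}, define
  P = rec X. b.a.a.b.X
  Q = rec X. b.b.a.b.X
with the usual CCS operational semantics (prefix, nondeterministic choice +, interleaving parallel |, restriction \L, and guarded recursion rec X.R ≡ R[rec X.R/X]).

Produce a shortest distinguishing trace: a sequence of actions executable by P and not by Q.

Reachable graph of P (4 states):
  u0 = rec X. b.a.a.b.X ⊢ --b--▸ u1
  u1 = a.a.b.(rec X. b.a.a.b.X) ⊢ --a--▸ u2
  u2 = a.b.(rec X. b.a.a.b.X) ⊢ --a--▸ u3
  u3 = b.(rec X. b.a.a.b.X) ⊢ --b--▸ u0
Reachable graph of Q (4 states):
  v0 = rec X. b.b.a.b.X ⊢ --b--▸ v1
  v1 = b.a.b.(rec X. b.b.a.b.X) ⊢ --b--▸ v2
  v2 = a.b.(rec X. b.b.a.b.X) ⊢ --a--▸ v3
  v3 = b.(rec X. b.b.a.b.X) ⊢ --b--▸ v0
Run σ = ⟨ba⟩ on P: start {u0}
  [1] b ⇒ {u1}
  [2] a ⇒ {u2}
  — P admits the full trace.
Run σ = ⟨ba⟩ on Q: start {v0}
  [1] b ⇒ {v1}
  [2] a ⇒ no successor for Q

ba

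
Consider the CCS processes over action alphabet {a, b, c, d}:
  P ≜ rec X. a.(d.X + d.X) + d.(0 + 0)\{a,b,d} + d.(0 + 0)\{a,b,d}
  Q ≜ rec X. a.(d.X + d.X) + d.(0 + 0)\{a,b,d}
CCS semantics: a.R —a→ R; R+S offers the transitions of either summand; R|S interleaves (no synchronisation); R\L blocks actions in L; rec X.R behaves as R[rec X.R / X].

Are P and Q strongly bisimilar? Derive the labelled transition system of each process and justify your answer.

P ~ Q

LTS(P): 3 reachable states
  s0 = rec X. a.(d.X + d.X) + d.(0 + 0)\{a,b,d} + d.(0 + 0)\{a,b,d} | ··a··> s1, ··d··> s2
  s1 = d.(rec X. a.(d.X + d.X) + d.(0 + 0)\{a,b,d} + d.(0 + 0)\{a,b,d}) + d.(rec X. a.(d.X + d.X) + d.(0 + 0)\{a,b,d} + d.(0 + 0)\{a,b,d}) | ··d··> s0
  s2 = (0 + 0)\{a,b,d} | ∅
LTS(Q): 3 reachable states
  t0 = rec X. a.(d.X + d.X) + d.(0 + 0)\{a,b,d} | ··a··> t1, ··d··> t2
  t1 = d.(rec X. a.(d.X + d.X) + d.(0 + 0)\{a,b,d}) + d.(rec X. a.(d.X + d.X) + d.(0 + 0)\{a,b,d}) | ··d··> t0
  t2 = (0 + 0)\{a,b,d} | ∅
Coarsest stable partition (strong bisimilarity classes):
  B0 = {s0, t0}
  B1 = {s2, t2}
  B2 = {s1, t1}
s0 ∈ B0, t0 ∈ B0 → same block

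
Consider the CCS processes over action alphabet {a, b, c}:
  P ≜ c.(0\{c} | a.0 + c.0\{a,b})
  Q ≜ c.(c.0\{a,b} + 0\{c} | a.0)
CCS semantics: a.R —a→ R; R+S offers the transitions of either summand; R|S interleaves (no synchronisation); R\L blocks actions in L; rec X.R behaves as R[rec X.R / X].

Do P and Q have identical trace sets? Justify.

traces(P) = traces(Q)

P's transition system — 4 states:
  p0 = c.(0\{c} | a.0 + c.0\{a,b}) ⊢ --c--▸ p1
  p1 = 0\{c} | a.0 + c.0\{a,b} ⊢ --a--▸ p2, --c--▸ p3
  p2 = 0\{c} | 0 ⊢ (no moves)
  p3 = 0\{a,b} ⊢ (no moves)
Q's transition system — 4 states:
  q0 = c.(c.0\{a,b} + 0\{c} | a.0) ⊢ --c--▸ q1
  q1 = c.0\{a,b} + 0\{c} | a.0 ⊢ --a--▸ q2, --c--▸ q3
  q2 = 0\{c} | 0 ⊢ (no moves)
  q3 = 0\{a,b} ⊢ (no moves)
Coarsest stable partition (strong bisimilarity classes):
  B0 = {p0, q0}
  B1 = {p1, q1}
  B2 = {p2, p3, q2, q3}
p0 ∈ B0, q0 ∈ B0 → same block
Bisimilar ⇒ trace-equivalent.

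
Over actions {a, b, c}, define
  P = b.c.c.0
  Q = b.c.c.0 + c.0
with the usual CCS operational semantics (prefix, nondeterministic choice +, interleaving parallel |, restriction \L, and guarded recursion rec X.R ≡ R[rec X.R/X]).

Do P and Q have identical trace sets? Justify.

traces(P) ≠ traces(Q) — witness ⟨c⟩

LTS(P): 4 reachable states
  p0 = b.c.c.0 has moves =b=> p1
  p1 = c.c.0 has moves =c=> p2
  p2 = c.0 has moves =c=> p3
  p3 = 0 has moves stopped
LTS(Q): 4 reachable states
  q0 = b.c.c.0 + c.0 has moves =b=> q1, =c=> q2
  q1 = c.c.0 has moves =c=> q3
  q2 = 0 has moves stopped
  q3 = c.0 has moves =c=> q2
Run σ = ⟨c⟩ on Q: start {q0}
  after c @ step 1: {q2}
  — Q admits the full trace.
Run σ = ⟨c⟩ on P: start {p0}
  after c @ step 1: ∅ (P stuck)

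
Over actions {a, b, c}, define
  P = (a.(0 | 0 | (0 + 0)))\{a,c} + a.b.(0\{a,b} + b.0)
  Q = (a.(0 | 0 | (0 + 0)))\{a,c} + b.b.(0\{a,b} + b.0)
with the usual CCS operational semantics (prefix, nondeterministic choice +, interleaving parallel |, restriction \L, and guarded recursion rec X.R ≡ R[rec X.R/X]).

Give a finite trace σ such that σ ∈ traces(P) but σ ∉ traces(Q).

a

Reachable graph of P (4 states):
  s0 = (a.(0 | 0 | (0 + 0)))\{a,c} + a.b.(0\{a,b} + b.0) → --a--▸ s1
  s1 = b.(0\{a,b} + b.0) → --b--▸ s2
  s2 = 0\{a,b} + b.0 → --b--▸ s3
  s3 = 0 → (no moves)
Reachable graph of Q (4 states):
  t0 = (a.(0 | 0 | (0 + 0)))\{a,c} + b.b.(0\{a,b} + b.0) → --b--▸ t1
  t1 = b.(0\{a,b} + b.0) → --b--▸ t2
  t2 = 0\{a,b} + b.0 → --b--▸ t3
  t3 = 0 → (no moves)
Trace ⟨a⟩ through P, begin at {s0}:
  step 1 (a): {s1}
  ✓ P
Trace ⟨a⟩ through Q, begin at {t0}:
  step 1 (a): ∅ (Q stuck)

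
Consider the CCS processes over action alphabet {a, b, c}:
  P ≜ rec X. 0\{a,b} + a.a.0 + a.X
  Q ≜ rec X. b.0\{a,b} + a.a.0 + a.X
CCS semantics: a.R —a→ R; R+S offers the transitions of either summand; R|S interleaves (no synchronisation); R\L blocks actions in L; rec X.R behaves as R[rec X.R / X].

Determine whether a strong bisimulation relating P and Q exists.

LTS(P): 3 reachable states
  p0 = rec X. 0\{a,b} + a.a.0 + a.X → =a=> p0, =a=> p1
  p1 = a.0 → =a=> p2
  p2 = 0 → stopped
LTS(Q): 4 reachable states
  q0 = rec X. b.0\{a,b} + a.a.0 + a.X → =a=> q0, =a=> q1, =b=> q2
  q1 = a.0 → =a=> q3
  q2 = 0\{a,b} → stopped
  q3 = 0 → stopped
Partition-refinement fixed point:
  B0 = {p0}
  B1 = {p1, q1}
  B2 = {p2, q2, q3}
  B3 = {q0}
p0 ∈ B0, q0 ∈ B3 → different blocks

P ≁ Q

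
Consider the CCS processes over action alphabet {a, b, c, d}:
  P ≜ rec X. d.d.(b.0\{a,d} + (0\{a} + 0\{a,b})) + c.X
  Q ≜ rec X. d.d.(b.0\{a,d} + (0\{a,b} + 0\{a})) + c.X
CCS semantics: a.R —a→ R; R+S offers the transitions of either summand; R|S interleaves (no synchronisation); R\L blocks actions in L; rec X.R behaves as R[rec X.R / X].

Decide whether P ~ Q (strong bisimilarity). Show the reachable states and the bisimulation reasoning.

LTS(P): 4 reachable states
  m0 = rec X. d.d.(b.0\{a,d} + (0\{a} + 0\{a,b})) + c.X has moves =c=> m0, =d=> m1
  m1 = d.(b.0\{a,d} + (0\{a} + 0\{a,b})) has moves =d=> m2
  m2 = b.0\{a,d} + (0\{a} + 0\{a,b}) has moves =b=> m3
  m3 = 0\{a,d} has moves deadlocked
LTS(Q): 4 reachable states
  n0 = rec X. d.d.(b.0\{a,d} + (0\{a,b} + 0\{a})) + c.X has moves =c=> n0, =d=> n1
  n1 = d.(b.0\{a,d} + (0\{a,b} + 0\{a})) has moves =d=> n2
  n2 = b.0\{a,d} + (0\{a,b} + 0\{a}) has moves =b=> n3
  n3 = 0\{a,d} has moves deadlocked
Bisimilarity quotient blocks:
  B0 = {m0, n0}
  B1 = {m1, n1}
  B2 = {m2, n2}
  B3 = {m3, n3}
m0 ∈ B0, n0 ∈ B0 → same block

P ~ Q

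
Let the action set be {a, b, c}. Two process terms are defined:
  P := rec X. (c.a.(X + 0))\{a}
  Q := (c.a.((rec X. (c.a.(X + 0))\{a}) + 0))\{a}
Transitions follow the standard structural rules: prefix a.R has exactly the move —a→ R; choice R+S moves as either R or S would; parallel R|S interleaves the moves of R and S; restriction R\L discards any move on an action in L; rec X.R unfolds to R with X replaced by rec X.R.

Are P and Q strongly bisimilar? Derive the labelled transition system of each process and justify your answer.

P's transition system — 2 states:
  s0 = rec X. (c.a.(X + 0))\{a} :: —c→ s1
  s1 = (a.((rec X. (c.a.(X + 0))\{a}) + 0))\{a} :: ·
Q's transition system — 2 states:
  t0 = (c.a.((rec X. (c.a.(X + 0))\{a}) + 0))\{a} :: —c→ t1
  t1 = (a.((rec X. (c.a.(X + 0))\{a}) + 0))\{a} :: ·
Coarsest stable partition (strong bisimilarity classes):
  B0 = {s0, t0}
  B1 = {s1, t1}
s0 ∈ B0, t0 ∈ B0 → same block

P ~ Q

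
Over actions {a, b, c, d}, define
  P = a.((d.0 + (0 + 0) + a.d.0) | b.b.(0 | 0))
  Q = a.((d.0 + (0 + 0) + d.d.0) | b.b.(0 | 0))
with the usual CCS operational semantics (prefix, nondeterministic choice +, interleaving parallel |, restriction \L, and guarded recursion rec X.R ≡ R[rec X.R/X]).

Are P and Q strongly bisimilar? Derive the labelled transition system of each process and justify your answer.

LTS(P): 10 reachable states
  u0 = a.((d.0 + (0 + 0) + a.d.0) | b.b.(0 | 0)) has moves =a=> u1
  u1 = (d.0 + (0 + 0) + a.d.0) | b.b.(0 | 0) has moves =a=> u2, =b=> u3, =d=> u4
  u2 = d.0 | b.b.(0 | 0) has moves =b=> u5, =d=> u4
  u3 = (d.0 + (0 + 0) + a.d.0) | b.(0 | 0) has moves =a=> u5, =b=> u6, =d=> u7
  u4 = 0 | b.b.(0 | 0) has moves =b=> u7
  u5 = d.0 | b.(0 | 0) has moves =b=> u8, =d=> u7
  u6 = (d.0 + (0 + 0) + a.d.0) | (0 | 0) has moves =a=> u8, =d=> u9
  u7 = 0 | b.(0 | 0) has moves =b=> u9
  u8 = d.0 | (0 | 0) has moves =d=> u9
  u9 = 0 | (0 | 0) has moves deadlocked
LTS(Q): 10 reachable states
  v0 = a.((d.0 + (0 + 0) + d.d.0) | b.b.(0 | 0)) has moves =a=> v1
  v1 = (d.0 + (0 + 0) + d.d.0) | b.b.(0 | 0) has moves =b=> v2, =d=> v3, =d=> v4
  v2 = (d.0 + (0 + 0) + d.d.0) | b.(0 | 0) has moves =b=> v5, =d=> v6, =d=> v7
  v3 = 0 | b.b.(0 | 0) has moves =b=> v6
  v4 = d.0 | b.b.(0 | 0) has moves =b=> v7, =d=> v3
  v5 = (d.0 + (0 + 0) + d.d.0) | (0 | 0) has moves =d=> v8, =d=> v9
  v6 = 0 | b.(0 | 0) has moves =b=> v8
  v7 = d.0 | b.(0 | 0) has moves =b=> v9, =d=> v6
  v8 = 0 | (0 | 0) has moves deadlocked
  v9 = d.0 | (0 | 0) has moves =d=> v8
Bisimilarity quotient blocks:
  B0 = {u0}
  B1 = {u1}
  B2 = {u3}
  B3 = {u7, v6}
  B4 = {u9, v8}
  B5 = {u6}
  B6 = {u8, v9}
  B7 = {u5, v7}
  B8 = {u2, v4}
  B9 = {u4, v3}
  B10 = {v0}
  B11 = {v1}
  B12 = {v2}
  B13 = {v5}
u0 ∈ B0, v0 ∈ B10 → different blocks

not bisimilar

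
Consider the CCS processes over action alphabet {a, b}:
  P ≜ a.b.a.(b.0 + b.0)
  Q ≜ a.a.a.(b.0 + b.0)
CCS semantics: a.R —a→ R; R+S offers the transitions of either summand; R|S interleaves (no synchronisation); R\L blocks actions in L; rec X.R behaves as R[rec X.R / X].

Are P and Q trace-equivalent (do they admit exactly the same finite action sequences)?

traces(P) ≠ traces(Q) — witness ⟨ab⟩

P's transition system — 5 states:
  p0 = a.b.a.(b.0 + b.0) | —a→ p1
  p1 = b.a.(b.0 + b.0) | —b→ p2
  p2 = a.(b.0 + b.0) | —a→ p3
  p3 = b.0 + b.0 | —b→ p4
  p4 = 0 | ·
Q's transition system — 5 states:
  q0 = a.a.a.(b.0 + b.0) | —a→ q1
  q1 = a.a.(b.0 + b.0) | —a→ q2
  q2 = a.(b.0 + b.0) | —a→ q3
  q3 = b.0 + b.0 | —b→ q4
  q4 = 0 | ·
Trace ⟨ab⟩ through P, begin at {p0}:
  step 1 (a): {p1}
  step 2 (b): {p2}
  — P admits the full trace.
Trace ⟨ab⟩ through Q, begin at {q0}:
  step 1 (a): {q1}
  step 2 (b): ∅ (Q stuck)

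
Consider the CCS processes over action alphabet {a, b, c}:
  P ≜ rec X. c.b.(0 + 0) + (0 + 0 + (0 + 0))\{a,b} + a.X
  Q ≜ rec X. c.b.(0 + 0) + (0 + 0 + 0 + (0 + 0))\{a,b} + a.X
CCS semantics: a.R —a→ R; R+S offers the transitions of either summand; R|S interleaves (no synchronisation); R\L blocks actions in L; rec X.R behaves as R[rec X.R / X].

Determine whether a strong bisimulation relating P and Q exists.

P ~ Q

Reachable graph of P (3 states):
  u0 = rec X. c.b.(0 + 0) + (0 + 0 + (0 + 0))\{a,b} + a.X :: —a→ u0, —c→ u1
  u1 = b.(0 + 0) :: —b→ u2
  u2 = 0 + 0 :: ∅
Reachable graph of Q (3 states):
  v0 = rec X. c.b.(0 + 0) + (0 + 0 + 0 + (0 + 0))\{a,b} + a.X :: —a→ v0, —c→ v1
  v1 = b.(0 + 0) :: —b→ v2
  v2 = 0 + 0 :: ∅
Coarsest stable partition (strong bisimilarity classes):
  B0 = {u0, v0}
  B1 = {u1, v1}
  B2 = {u2, v2}
u0 ∈ B0, v0 ∈ B0 → same block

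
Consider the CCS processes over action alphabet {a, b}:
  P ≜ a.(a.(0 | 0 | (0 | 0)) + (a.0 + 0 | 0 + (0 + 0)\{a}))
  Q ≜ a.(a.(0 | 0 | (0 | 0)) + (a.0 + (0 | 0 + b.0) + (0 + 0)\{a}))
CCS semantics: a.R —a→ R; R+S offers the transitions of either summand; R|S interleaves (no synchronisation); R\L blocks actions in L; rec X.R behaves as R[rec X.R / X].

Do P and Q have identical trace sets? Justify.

trace-distinct — witness ⟨ab⟩

LTS(P): 4 reachable states
  p0 = a.(a.(0 | 0 | (0 | 0)) + (a.0 + 0 | 0 + (0 + 0)\{a})) → —a→ p1
  p1 = a.(0 | 0 | (0 | 0)) + (a.0 + 0 | 0 + (0 + 0)\{a}) → —a→ p2, —a→ p3
  p2 = 0 → ·
  p3 = 0 | 0 | (0 | 0) → ·
LTS(Q): 4 reachable states
  q0 = a.(a.(0 | 0 | (0 | 0)) + (a.0 + (0 | 0 + b.0) + (0 + 0)\{a})) → —a→ q1
  q1 = a.(0 | 0 | (0 | 0)) + (a.0 + (0 | 0 + b.0) + (0 + 0)\{a}) → —a→ q2, —a→ q3, —b→ q2
  q2 = 0 → ·
  q3 = 0 | 0 | (0 | 0) → ·
Trace ⟨ab⟩ through Q, begin at {q0}:
  step 1 (a): {q1}
  step 2 (b): {q2}
  Q completes σ.
Trace ⟨ab⟩ through P, begin at {p0}:
  step 1 (a): {p1}
  step 2 (b): ∅  — P cannot continue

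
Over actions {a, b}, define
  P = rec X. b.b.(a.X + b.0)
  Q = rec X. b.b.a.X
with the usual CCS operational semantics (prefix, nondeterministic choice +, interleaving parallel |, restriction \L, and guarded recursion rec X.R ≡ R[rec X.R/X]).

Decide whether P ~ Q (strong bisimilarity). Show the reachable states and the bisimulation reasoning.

NO

LTS(P): 4 reachable states
  p0 = rec X. b.b.(a.X + b.0) :: =b=> p1
  p1 = b.(a.(rec X. b.b.(a.X + b.0)) + b.0) :: =b=> p2
  p2 = a.(rec X. b.b.(a.X + b.0)) + b.0 :: =a=> p0, =b=> p3
  p3 = 0 :: ·
LTS(Q): 3 reachable states
  q0 = rec X. b.b.a.X :: =b=> q1
  q1 = b.a.(rec X. b.b.a.X) :: =b=> q2
  q2 = a.(rec X. b.b.a.X) :: =a=> q0
Partition-refinement fixed point:
  B0 = {p0}
  B1 = {p1}
  B2 = {p2}
  B3 = {p3}
  B4 = {q0}
  B5 = {q1}
  B6 = {q2}
p0 ∈ B0, q0 ∈ B4 → different blocks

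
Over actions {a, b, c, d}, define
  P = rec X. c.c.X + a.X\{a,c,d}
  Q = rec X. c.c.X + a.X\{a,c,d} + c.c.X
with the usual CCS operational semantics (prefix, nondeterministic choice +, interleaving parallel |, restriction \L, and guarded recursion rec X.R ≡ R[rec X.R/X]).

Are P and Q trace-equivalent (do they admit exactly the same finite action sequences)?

LTS(P): 3 reachable states
  p0 = rec X. c.c.X + a.X\{a,c,d} ⊢ ··a··> p1, ··c··> p2
  p1 = (rec X. c.c.X + a.X\{a,c,d})\{a,c,d} ⊢ stopped
  p2 = c.(rec X. c.c.X + a.X\{a,c,d}) ⊢ ··c··> p0
LTS(Q): 3 reachable states
  q0 = rec X. c.c.X + a.X\{a,c,d} + c.c.X ⊢ ··a··> q1, ··c··> q2
  q1 = (rec X. c.c.X + a.X\{a,c,d} + c.c.X)\{a,c,d} ⊢ stopped
  q2 = c.(rec X. c.c.X + a.X\{a,c,d} + c.c.X) ⊢ ··c··> q0
Coarsest stable partition (strong bisimilarity classes):
  B0 = {p0, q0}
  B1 = {p1, q1}
  B2 = {p2, q2}
p0 ∈ B0, q0 ∈ B0 → same block
Bisimilar ⇒ trace-equivalent.

traces(P) = traces(Q)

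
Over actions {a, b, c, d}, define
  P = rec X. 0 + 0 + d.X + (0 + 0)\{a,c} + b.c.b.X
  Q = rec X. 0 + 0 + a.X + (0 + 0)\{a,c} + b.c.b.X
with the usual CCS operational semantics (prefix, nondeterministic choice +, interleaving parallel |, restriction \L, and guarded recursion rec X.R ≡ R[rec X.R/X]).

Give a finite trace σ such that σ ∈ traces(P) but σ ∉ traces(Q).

Reachable graph of P (3 states):
  u0 = rec X. 0 + 0 + d.X + (0 + 0)\{a,c} + b.c.b.X :: --b--▸ u1, --d--▸ u0
  u1 = c.b.(rec X. 0 + 0 + d.X + (0 + 0)\{a,c} + b.c.b.X) :: --c--▸ u2
  u2 = b.(rec X. 0 + 0 + d.X + (0 + 0)\{a,c} + b.c.b.X) :: --b--▸ u0
Reachable graph of Q (3 states):
  v0 = rec X. 0 + 0 + a.X + (0 + 0)\{a,c} + b.c.b.X :: --a--▸ v0, --b--▸ v1
  v1 = c.b.(rec X. 0 + 0 + a.X + (0 + 0)\{a,c} + b.c.b.X) :: --c--▸ v2
  v2 = b.(rec X. 0 + 0 + a.X + (0 + 0)\{a,c} + b.c.b.X) :: --b--▸ v0
Trace ⟨d⟩ through P, begin at {u0}:
  [1] d ⇒ {u0}
  — P admits the full trace.
Trace ⟨d⟩ through Q, begin at {v0}:
  [1] d ⇒ no successor for Q

d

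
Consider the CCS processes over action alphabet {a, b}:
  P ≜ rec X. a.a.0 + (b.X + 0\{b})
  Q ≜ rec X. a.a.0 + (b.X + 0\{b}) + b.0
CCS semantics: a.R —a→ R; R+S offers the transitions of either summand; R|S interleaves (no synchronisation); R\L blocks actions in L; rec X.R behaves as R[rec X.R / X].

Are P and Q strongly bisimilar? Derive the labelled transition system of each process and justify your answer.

P's transition system — 3 states:
  p0 = rec X. a.a.0 + (b.X + 0\{b}) :: --a--▸ p1, --b--▸ p0
  p1 = a.0 :: --a--▸ p2
  p2 = 0 :: (no moves)
Q's transition system — 3 states:
  q0 = rec X. a.a.0 + (b.X + 0\{b}) + b.0 :: --a--▸ q1, --b--▸ q0, --b--▸ q2
  q1 = a.0 :: --a--▸ q2
  q2 = 0 :: (no moves)
Partition-refinement fixed point:
  B0 = {p0}
  B1 = {p1, q1}
  B2 = {p2, q2}
  B3 = {q0}
p0 ∈ B0, q0 ∈ B3 → different blocks

not bisimilar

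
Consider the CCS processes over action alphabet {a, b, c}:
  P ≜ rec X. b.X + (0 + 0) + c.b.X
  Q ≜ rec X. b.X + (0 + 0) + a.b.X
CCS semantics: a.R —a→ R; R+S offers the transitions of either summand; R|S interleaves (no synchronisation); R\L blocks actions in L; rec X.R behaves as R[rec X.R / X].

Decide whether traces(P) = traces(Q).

Reachable graph of P (2 states):
  m0 = rec X. b.X + (0 + 0) + c.b.X :: -b-> m0, -c-> m1
  m1 = b.(rec X. b.X + (0 + 0) + c.b.X) :: -b-> m0
Reachable graph of Q (2 states):
  n0 = rec X. b.X + (0 + 0) + a.b.X :: -a-> n1, -b-> n0
  n1 = b.(rec X. b.X + (0 + 0) + a.b.X) :: -b-> n0
Executing c from P (initial set {m0}):
  step 1 (c): {m1}
  P completes σ.
Executing c from Q (initial set {n0}):
  step 1 (c): no successor for Q

trace-distinct — witness ⟨c⟩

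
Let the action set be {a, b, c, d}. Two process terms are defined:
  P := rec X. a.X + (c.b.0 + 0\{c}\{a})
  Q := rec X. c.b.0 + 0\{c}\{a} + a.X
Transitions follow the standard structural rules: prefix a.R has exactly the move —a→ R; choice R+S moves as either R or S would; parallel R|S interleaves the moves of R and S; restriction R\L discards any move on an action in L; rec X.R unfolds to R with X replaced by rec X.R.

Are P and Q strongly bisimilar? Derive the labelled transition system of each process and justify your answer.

YES

P's transition system — 3 states:
  p0 = rec X. a.X + (c.b.0 + 0\{c}\{a}) → ··a··> p0, ··c··> p1
  p1 = b.0 → ··b··> p2
  p2 = 0 → stopped
Q's transition system — 3 states:
  q0 = rec X. c.b.0 + 0\{c}\{a} + a.X → ··a··> q0, ··c··> q1
  q1 = b.0 → ··b··> q2
  q2 = 0 → stopped
Partition-refinement fixed point:
  B0 = {p0, q0}
  B1 = {p1, q1}
  B2 = {p2, q2}
p0 ∈ B0, q0 ∈ B0 → same block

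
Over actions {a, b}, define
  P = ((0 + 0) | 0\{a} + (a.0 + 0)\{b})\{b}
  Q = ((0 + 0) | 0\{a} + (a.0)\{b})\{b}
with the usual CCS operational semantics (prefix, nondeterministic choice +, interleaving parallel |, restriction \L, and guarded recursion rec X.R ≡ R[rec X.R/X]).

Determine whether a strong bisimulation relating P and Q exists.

P's transition system — 2 states:
  s0 = ((0 + 0) | 0\{a} + (a.0 + 0)\{b})\{b} | --a--▸ s1
  s1 = 0\{b}\{b} | (no moves)
Q's transition system — 2 states:
  t0 = ((0 + 0) | 0\{a} + (a.0)\{b})\{b} | --a--▸ t1
  t1 = 0\{b}\{b} | (no moves)
Coarsest stable partition (strong bisimilarity classes):
  B0 = {s0, t0}
  B1 = {s1, t1}
s0 ∈ B0, t0 ∈ B0 → same block

bisimilar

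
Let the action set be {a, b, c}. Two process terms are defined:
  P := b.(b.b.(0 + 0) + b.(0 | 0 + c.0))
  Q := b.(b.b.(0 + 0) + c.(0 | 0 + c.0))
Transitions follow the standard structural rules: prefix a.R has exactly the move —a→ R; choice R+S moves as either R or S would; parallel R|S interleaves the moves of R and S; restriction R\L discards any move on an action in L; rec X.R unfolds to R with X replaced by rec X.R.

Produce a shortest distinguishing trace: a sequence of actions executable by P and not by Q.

LTS(P): 6 reachable states
  u0 = b.(b.b.(0 + 0) + b.(0 | 0 + c.0)) → -b-> u1
  u1 = b.b.(0 + 0) + b.(0 | 0 + c.0) → -b-> u2, -b-> u3
  u2 = 0 | 0 + c.0 → -c-> u4
  u3 = b.(0 + 0) → -b-> u5
  u4 = 0 → deadlocked
  u5 = 0 + 0 → deadlocked
LTS(Q): 6 reachable states
  v0 = b.(b.b.(0 + 0) + c.(0 | 0 + c.0)) → -b-> v1
  v1 = b.b.(0 + 0) + c.(0 | 0 + c.0) → -b-> v2, -c-> v3
  v2 = b.(0 + 0) → -b-> v4
  v3 = 0 | 0 + c.0 → -c-> v5
  v4 = 0 + 0 → deadlocked
  v5 = 0 → deadlocked
Trace ⟨bbc⟩ through P, begin at {u0}:
  step 1 (b): {u1}
  step 2 (b): {u2, u3}
  step 3 (c): {u4}
  — P admits the full trace.
Trace ⟨bbc⟩ through Q, begin at {v0}:
  step 1 (b): {v1}
  step 2 (b): {v2}
  step 3 (c): ∅  — Q cannot continue

bbc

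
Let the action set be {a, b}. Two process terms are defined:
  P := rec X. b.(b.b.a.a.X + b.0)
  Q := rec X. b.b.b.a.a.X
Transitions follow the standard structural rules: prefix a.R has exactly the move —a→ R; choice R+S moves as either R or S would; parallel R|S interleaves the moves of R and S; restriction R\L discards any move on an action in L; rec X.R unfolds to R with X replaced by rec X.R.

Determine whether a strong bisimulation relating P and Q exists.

Reachable graph of P (6 states):
  m0 = rec X. b.(b.b.a.a.X + b.0) | ··b··> m1
  m1 = b.b.a.a.(rec X. b.(b.b.a.a.X + b.0)) + b.0 | ··b··> m2, ··b··> m3
  m2 = 0 | (no moves)
  m3 = b.a.a.(rec X. b.(b.b.a.a.X + b.0)) | ··b··> m4
  m4 = a.a.(rec X. b.(b.b.a.a.X + b.0)) | ··a··> m5
  m5 = a.(rec X. b.(b.b.a.a.X + b.0)) | ··a··> m0
Reachable graph of Q (5 states):
  n0 = rec X. b.b.b.a.a.X | ··b··> n1
  n1 = b.b.a.a.(rec X. b.b.b.a.a.X) | ··b··> n2
  n2 = b.a.a.(rec X. b.b.b.a.a.X) | ··b··> n3
  n3 = a.a.(rec X. b.b.b.a.a.X) | ··a··> n4
  n4 = a.(rec X. b.b.b.a.a.X) | ··a··> n0
Partition-refinement fixed point:
  B0 = {m0}
  B1 = {m1}
  B2 = {m3}
  B3 = {m4}
  B4 = {m5}
  B5 = {m2}
  B6 = {n0}
  B7 = {n1}
  B8 = {n2}
  B9 = {n3}
  B10 = {n4}
m0 ∈ B0, n0 ∈ B6 → different blocks

NO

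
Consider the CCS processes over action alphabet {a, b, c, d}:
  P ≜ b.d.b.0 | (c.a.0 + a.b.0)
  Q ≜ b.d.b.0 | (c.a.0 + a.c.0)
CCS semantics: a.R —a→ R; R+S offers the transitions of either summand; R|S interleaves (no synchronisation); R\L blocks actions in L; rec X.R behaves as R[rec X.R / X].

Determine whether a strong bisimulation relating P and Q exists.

P's transition system — 16 states:
  p0 = b.d.b.0 | (c.a.0 + a.b.0) :: ··a··> p1, ··b··> p2, ··c··> p3
  p1 = b.d.b.0 | b.0 :: ··b··> p4, ··b··> p5
  p2 = d.b.0 | (c.a.0 + a.b.0) :: ··a··> p5, ··c··> p6, ··d··> p7
  p3 = b.d.b.0 | a.0 :: ··a··> p4, ··b··> p6
  p4 = b.d.b.0 | 0 :: ··b··> p8
  p5 = d.b.0 | b.0 :: ··b··> p8, ··d··> p9
  p6 = d.b.0 | a.0 :: ··a··> p8, ··d··> p10
  p7 = b.0 | (c.a.0 + a.b.0) :: ··a··> p9, ··b··> p11, ··c··> p10
  p8 = d.b.0 | 0 :: ··d··> p12
  p9 = b.0 | b.0 :: ··b··> p12, ··b··> p13
  p10 = b.0 | a.0 :: ··a··> p12, ··b··> p14
  p11 = 0 | (c.a.0 + a.b.0) :: ··a··> p13, ··c··> p14
  p12 = b.0 | 0 :: ··b··> p15
  p13 = 0 | b.0 :: ··b··> p15
  p14 = 0 | a.0 :: ··a··> p15
  p15 = 0 | 0 :: ·
Q's transition system — 16 states:
  q0 = b.d.b.0 | (c.a.0 + a.c.0) :: ··a··> q1, ··b··> q2, ··c··> q3
  q1 = b.d.b.0 | c.0 :: ··b··> q4, ··c··> q5
  q2 = d.b.0 | (c.a.0 + a.c.0) :: ··a··> q4, ··c··> q6, ··d··> q7
  q3 = b.d.b.0 | a.0 :: ··a··> q5, ··b··> q6
  q4 = d.b.0 | c.0 :: ··c··> q8, ··d··> q9
  q5 = b.d.b.0 | 0 :: ··b··> q8
  q6 = d.b.0 | a.0 :: ··a··> q8, ··d··> q10
  q7 = b.0 | (c.a.0 + a.c.0) :: ··a··> q9, ··b··> q11, ··c··> q10
  q8 = d.b.0 | 0 :: ··d··> q12
  q9 = b.0 | c.0 :: ··b··> q13, ··c··> q12
  q10 = b.0 | a.0 :: ··a··> q12, ··b··> q14
  q11 = 0 | (c.a.0 + a.c.0) :: ··a··> q13, ··c··> q14
  q12 = b.0 | 0 :: ··b··> q15
  q13 = 0 | c.0 :: ··c··> q15
  q14 = 0 | a.0 :: ··a··> q15
  q15 = 0 | 0 :: ·
Partition-refinement fixed point:
  B0 = {p0}
  B1 = {p3, q3}
  B2 = {p6, q6}
  B3 = {p8, q8}
  B4 = {p12, p13, q12}
  B5 = {p15, q15}
  B6 = {p10, q10}
  B7 = {p14, q14}
  B8 = {p4, q5}
  B9 = {p2}
  B10 = {p7}
  B11 = {p9}
  B12 = {p11}
  B13 = {p5}
  B14 = {p1}
  B15 = {q0}
  B16 = {q1}
  B17 = {q4}
  B18 = {q9}
  B19 = {q13}
  B20 = {q2}
  B21 = {q7}
  B22 = {q11}
p0 ∈ B0, q0 ∈ B15 → different blocks

not bisimilar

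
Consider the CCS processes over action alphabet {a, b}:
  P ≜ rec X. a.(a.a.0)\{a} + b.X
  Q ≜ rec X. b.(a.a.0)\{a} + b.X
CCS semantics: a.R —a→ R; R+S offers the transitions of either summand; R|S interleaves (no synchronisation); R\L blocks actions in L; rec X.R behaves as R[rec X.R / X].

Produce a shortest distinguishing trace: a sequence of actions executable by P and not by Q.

a

Reachable graph of P (2 states):
  m0 = rec X. a.(a.a.0)\{a} + b.X | --a--▸ m1, --b--▸ m0
  m1 = (a.a.0)\{a} | deadlocked
Reachable graph of Q (2 states):
  n0 = rec X. b.(a.a.0)\{a} + b.X | --b--▸ n0, --b--▸ n1
  n1 = (a.a.0)\{a} | deadlocked
Executing a from P (initial set {m0}):
  step 1 (a): {m1}
  P completes σ.
Executing a from Q (initial set {n0}):
  step 1 (a): ∅ (Q stuck)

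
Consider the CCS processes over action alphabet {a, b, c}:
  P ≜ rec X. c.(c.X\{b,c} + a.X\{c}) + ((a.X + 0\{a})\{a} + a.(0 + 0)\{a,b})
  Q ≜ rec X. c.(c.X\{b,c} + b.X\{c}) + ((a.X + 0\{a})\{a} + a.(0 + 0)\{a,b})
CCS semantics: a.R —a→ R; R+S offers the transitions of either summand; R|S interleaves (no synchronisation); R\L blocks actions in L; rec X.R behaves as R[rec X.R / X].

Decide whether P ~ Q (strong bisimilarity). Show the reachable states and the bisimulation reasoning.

NO

P's transition system — 7 states:
  s0 = rec X. c.(c.X\{b,c} + a.X\{c}) + ((a.X + 0\{a})\{a} + a.(0 + 0)\{a,b}) :: -a-> s1, -c-> s2
  s1 = (0 + 0)\{a,b} :: stopped
  s2 = c.(rec X. c.(c.X\{b,c} + a.X\{c}) + ((a.X + 0\{a})\{a} + a.(0 + 0)\{a,b}))\{b,c} + a.(rec X. c.(c.X\{b,c} + a.X\{c}) + ((a.X + 0\{a})\{a} + a.(0 + 0)\{a,b}))\{c} :: -a-> s3, -c-> s4
  s3 = (rec X. c.(c.X\{b,c} + a.X\{c}) + ((a.X + 0\{a})\{a} + a.(0 + 0)\{a,b}))\{c} :: -a-> s5
  s4 = (rec X. c.(c.X\{b,c} + a.X\{c}) + ((a.X + 0\{a})\{a} + a.(0 + 0)\{a,b}))\{b,c} :: -a-> s6
  s5 = (0 + 0)\{a,b}\{c} :: stopped
  s6 = (0 + 0)\{a,b}\{b,c} :: stopped
Q's transition system — 7 states:
  t0 = rec X. c.(c.X\{b,c} + b.X\{c}) + ((a.X + 0\{a})\{a} + a.(0 + 0)\{a,b}) :: -a-> t1, -c-> t2
  t1 = (0 + 0)\{a,b} :: stopped
  t2 = c.(rec X. c.(c.X\{b,c} + b.X\{c}) + ((a.X + 0\{a})\{a} + a.(0 + 0)\{a,b}))\{b,c} + b.(rec X. c.(c.X\{b,c} + b.X\{c}) + ((a.X + 0\{a})\{a} + a.(0 + 0)\{a,b}))\{c} :: -b-> t3, -c-> t4
  t3 = (rec X. c.(c.X\{b,c} + b.X\{c}) + ((a.X + 0\{a})\{a} + a.(0 + 0)\{a,b}))\{c} :: -a-> t5
  t4 = (rec X. c.(c.X\{b,c} + b.X\{c}) + ((a.X + 0\{a})\{a} + a.(0 + 0)\{a,b}))\{b,c} :: -a-> t6
  t5 = (0 + 0)\{a,b}\{c} :: stopped
  t6 = (0 + 0)\{a,b}\{b,c} :: stopped
Coarsest stable partition (strong bisimilarity classes):
  B0 = {s0}
  B1 = {s2}
  B2 = {s3, s4, t3, t4}
  B3 = {s1, s5, s6, t1, t5, t6}
  B4 = {t0}
  B5 = {t2}
s0 ∈ B0, t0 ∈ B4 → different blocks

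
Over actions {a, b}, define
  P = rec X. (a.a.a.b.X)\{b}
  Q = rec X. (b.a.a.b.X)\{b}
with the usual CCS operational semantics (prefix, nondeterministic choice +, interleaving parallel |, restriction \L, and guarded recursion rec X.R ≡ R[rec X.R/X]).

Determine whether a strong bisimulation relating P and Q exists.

LTS(P): 4 reachable states
  s0 = rec X. (a.a.a.b.X)\{b} ⊢ —a→ s1
  s1 = (a.a.b.(rec X. (a.a.a.b.X)\{b}))\{b} ⊢ —a→ s2
  s2 = (a.b.(rec X. (a.a.a.b.X)\{b}))\{b} ⊢ —a→ s3
  s3 = (b.(rec X. (a.a.a.b.X)\{b}))\{b} ⊢ (no moves)
LTS(Q): 1 reachable states
  t0 = rec X. (b.a.a.b.X)\{b} ⊢ (no moves)
Partition-refinement fixed point:
  B0 = {s0}
  B1 = {s1}
  B2 = {s2}
  B3 = {s3, t0}
s0 ∈ B0, t0 ∈ B3 → different blocks

not bisimilar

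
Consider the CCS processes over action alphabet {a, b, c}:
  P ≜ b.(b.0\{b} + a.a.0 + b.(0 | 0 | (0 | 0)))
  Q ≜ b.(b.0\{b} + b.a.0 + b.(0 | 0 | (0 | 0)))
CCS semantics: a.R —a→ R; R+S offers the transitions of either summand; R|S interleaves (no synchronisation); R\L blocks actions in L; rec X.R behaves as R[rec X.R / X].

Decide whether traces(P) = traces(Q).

traces(P) ≠ traces(Q) — witness ⟨ba⟩

LTS(P): 6 reachable states
  s0 = b.(b.0\{b} + a.a.0 + b.(0 | 0 | (0 | 0))) ⊢ —b→ s1
  s1 = b.0\{b} + a.a.0 + b.(0 | 0 | (0 | 0)) ⊢ —a→ s2, —b→ s3, —b→ s4
  s2 = a.0 ⊢ —a→ s5
  s3 = 0 | 0 | (0 | 0) ⊢ stopped
  s4 = 0\{b} ⊢ stopped
  s5 = 0 ⊢ stopped
LTS(Q): 6 reachable states
  t0 = b.(b.0\{b} + b.a.0 + b.(0 | 0 | (0 | 0))) ⊢ —b→ t1
  t1 = b.0\{b} + b.a.0 + b.(0 | 0 | (0 | 0)) ⊢ —b→ t2, —b→ t3, —b→ t4
  t2 = 0 | 0 | (0 | 0) ⊢ stopped
  t3 = 0\{b} ⊢ stopped
  t4 = a.0 ⊢ —a→ t5
  t5 = 0 ⊢ stopped
Trace ⟨ba⟩ through P, begin at {s0}:
  step 1 (b): {s1}
  step 2 (a): {s2}
  P completes σ.
Trace ⟨ba⟩ through Q, begin at {t0}:
  step 1 (b): {t1}
  step 2 (a): ∅ (Q stuck)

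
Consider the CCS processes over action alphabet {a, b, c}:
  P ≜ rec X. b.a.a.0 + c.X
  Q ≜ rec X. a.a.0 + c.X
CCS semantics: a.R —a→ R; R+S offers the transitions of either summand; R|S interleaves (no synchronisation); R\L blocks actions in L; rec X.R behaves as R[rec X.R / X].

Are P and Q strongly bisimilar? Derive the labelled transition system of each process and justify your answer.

P's transition system — 4 states:
  s0 = rec X. b.a.a.0 + c.X has moves ··b··> s1, ··c··> s0
  s1 = a.a.0 has moves ··a··> s2
  s2 = a.0 has moves ··a··> s3
  s3 = 0 has moves deadlocked
Q's transition system — 3 states:
  t0 = rec X. a.a.0 + c.X has moves ··a··> t1, ··c··> t0
  t1 = a.0 has moves ··a··> t2
  t2 = 0 has moves deadlocked
Partition-refinement fixed point:
  B0 = {s0}
  B1 = {s1}
  B2 = {s2, t1}
  B3 = {s3, t2}
  B4 = {t0}
s0 ∈ B0, t0 ∈ B4 → different blocks

NO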